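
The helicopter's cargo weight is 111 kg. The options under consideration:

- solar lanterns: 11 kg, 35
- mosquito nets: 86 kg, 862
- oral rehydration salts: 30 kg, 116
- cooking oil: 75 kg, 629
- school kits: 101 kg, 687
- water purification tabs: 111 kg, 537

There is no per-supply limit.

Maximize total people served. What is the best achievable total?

932

By people served per kg: mosquito nets 10.02, cooking oil 8.39, school kits 6.80 lead.
2×solar lanterns + mosquito nets uses 108 of the 111 kg and totals 932.
Nothing else within 111 kg beats 932.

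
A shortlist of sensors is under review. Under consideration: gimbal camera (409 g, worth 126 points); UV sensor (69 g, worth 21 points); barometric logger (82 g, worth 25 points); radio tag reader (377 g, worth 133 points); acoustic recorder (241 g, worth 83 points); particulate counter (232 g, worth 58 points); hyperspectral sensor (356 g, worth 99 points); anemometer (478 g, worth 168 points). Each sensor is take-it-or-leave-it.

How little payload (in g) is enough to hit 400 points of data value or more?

Minimise g subject to total data value ≥ 400.
UV sensor + radio tag reader + acoustic recorder + anemometer reaches 405 using 1165 g.
No combination under 1165 g hits 400.

1165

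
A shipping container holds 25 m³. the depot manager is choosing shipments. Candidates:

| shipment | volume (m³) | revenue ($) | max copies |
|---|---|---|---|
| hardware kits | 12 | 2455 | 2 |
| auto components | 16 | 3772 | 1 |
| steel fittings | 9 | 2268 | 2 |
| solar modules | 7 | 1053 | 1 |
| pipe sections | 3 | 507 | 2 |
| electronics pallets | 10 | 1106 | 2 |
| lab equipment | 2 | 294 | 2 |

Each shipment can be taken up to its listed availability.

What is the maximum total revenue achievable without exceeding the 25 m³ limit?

6040

Ranking by ratio (revenue/m³): steel fittings 252.00, auto components 235.75, hardware kits 204.58, pipe sections 169.00.
Greedy by ratio would take 2×steel fittings + 2×pipe sections: 24 m³ used, total 5550.
Dropping steel fittings and 2×pipe sections frees 15 m³; slotting in auto components (16 m³) lifts the total to 6040 at 25 m³.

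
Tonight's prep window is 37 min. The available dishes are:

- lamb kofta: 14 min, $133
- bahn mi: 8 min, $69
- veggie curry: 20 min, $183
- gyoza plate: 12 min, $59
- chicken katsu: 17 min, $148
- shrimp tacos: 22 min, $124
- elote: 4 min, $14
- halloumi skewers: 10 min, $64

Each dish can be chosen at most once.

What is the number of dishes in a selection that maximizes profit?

Optimal total is 331.
veggie curry + chicken katsu hits 331 at 37 min.
Every optimal selection uses 2 dishes.

2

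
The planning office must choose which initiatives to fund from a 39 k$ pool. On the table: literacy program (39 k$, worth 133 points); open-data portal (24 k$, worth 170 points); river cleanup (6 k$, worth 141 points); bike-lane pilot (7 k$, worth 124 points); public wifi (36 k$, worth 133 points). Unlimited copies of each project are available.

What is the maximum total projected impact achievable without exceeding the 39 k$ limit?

Density check — river cleanup 23.50, bike-lane pilot 17.71, open-data portal 7.08, public wifi 3.69 are the best per k$.
The ratio ordering already packs tightly: 6×river cleanup, 36 k$, 846.
Nothing else within 39 k$ beats 846.

846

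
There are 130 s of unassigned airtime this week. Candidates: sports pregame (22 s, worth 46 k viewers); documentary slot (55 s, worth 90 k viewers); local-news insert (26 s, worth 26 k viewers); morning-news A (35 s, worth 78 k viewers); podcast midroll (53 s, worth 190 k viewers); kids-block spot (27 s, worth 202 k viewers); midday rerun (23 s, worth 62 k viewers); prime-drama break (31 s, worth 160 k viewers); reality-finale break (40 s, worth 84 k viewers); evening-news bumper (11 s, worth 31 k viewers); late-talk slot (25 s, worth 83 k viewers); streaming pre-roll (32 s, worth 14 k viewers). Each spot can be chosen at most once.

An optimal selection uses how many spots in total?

Best achievable expected reach is 583.
One optimal bundle: podcast midroll + kids-block spot + prime-drama break + evening-news bumper (122 s).
Any selection reaching 583 contains exactly 4 spots.

4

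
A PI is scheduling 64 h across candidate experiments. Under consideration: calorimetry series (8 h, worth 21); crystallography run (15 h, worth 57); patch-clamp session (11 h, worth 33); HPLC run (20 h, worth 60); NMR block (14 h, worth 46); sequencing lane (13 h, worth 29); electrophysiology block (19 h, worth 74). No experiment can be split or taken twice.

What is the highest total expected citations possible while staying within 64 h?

213

Filling by ratio: crystallography run + patch-clamp session + NMR block + electrophysiology block for 210, with 5 h left unused.
Dropping crystallography run frees 15 h; slotting in HPLC run (20 h) lifts the total to 213 at 64 h.
The closest alternative, calorimetry series + crystallography run + HPLC run + electrophysiology block, reaches only 212.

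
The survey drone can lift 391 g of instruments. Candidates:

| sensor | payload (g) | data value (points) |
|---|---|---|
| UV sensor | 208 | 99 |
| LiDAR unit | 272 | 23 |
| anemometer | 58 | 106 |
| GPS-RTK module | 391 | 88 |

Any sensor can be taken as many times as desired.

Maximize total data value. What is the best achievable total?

Best packing: 6×anemometer — 348 g, 636 total.
Nothing else within 391 g beats 636.

636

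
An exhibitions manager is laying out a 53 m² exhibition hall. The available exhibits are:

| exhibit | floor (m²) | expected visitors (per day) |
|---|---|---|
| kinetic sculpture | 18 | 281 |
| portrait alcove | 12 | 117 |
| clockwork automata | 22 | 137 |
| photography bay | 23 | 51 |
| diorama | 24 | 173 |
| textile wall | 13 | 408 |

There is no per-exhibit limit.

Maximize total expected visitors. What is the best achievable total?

1632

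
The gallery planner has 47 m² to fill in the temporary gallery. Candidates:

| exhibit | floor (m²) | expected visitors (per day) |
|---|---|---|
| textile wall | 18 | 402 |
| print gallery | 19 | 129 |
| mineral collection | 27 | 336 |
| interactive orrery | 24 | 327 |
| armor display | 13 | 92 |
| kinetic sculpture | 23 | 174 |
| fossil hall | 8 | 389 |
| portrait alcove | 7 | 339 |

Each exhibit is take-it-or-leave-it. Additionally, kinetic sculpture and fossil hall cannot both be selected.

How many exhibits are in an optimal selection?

4

The maximum expected visitors within 47 m² is 1222.
textile wall + armor display + fossil hall + portrait alcove hits 1222 at 46 m².
Any selection reaching 1222 contains exactly 4 exhibits.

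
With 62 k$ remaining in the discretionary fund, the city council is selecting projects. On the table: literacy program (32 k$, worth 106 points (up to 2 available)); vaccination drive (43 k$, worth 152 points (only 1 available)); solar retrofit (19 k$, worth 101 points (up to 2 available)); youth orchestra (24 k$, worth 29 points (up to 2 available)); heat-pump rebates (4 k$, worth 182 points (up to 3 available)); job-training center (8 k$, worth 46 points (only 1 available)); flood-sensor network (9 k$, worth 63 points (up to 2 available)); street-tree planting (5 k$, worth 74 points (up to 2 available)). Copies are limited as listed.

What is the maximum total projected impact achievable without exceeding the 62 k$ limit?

Ranking by ratio (projected impact/k$): heat-pump rebates 45.50, street-tree planting 14.80, flood-sensor network 7.00, job-training center 5.75.
Taking the top-ratio projects first gives 3×heat-pump rebates + job-training center + 2×flood-sensor network + 2×street-tree planting for 866 (48 k$).
Replace job-training center with solar retrofit: the trade gains 55 net, giving 921 at 59 k$.
That's the maximum — no swap from here does better than 921.

921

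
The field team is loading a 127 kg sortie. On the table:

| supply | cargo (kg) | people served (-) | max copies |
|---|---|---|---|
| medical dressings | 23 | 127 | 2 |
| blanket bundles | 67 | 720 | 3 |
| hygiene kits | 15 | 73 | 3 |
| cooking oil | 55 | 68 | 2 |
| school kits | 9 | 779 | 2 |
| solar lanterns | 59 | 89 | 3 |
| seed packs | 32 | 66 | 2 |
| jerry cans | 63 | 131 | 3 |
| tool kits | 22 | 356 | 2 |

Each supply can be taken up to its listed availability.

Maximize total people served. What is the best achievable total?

2707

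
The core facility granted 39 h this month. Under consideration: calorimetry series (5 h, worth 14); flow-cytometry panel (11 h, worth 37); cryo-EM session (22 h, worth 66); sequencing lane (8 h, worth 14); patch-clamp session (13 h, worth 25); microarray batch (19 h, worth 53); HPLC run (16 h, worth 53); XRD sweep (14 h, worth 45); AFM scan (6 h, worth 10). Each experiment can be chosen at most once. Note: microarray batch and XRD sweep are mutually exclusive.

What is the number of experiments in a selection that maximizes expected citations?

Best achievable expected citations is 119.
For example cryo-EM session + HPLC run achieves it, using 38 h.
Any selection reaching 119 contains exactly 2 experiments.

2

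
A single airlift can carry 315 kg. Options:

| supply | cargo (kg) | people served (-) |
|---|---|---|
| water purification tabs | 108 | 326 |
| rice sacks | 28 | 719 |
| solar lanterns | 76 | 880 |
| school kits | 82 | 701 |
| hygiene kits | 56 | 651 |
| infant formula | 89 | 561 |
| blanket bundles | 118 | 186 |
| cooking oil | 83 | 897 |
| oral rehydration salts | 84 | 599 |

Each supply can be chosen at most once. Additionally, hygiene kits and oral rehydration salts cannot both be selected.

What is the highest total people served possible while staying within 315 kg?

3197

Taking the top-ratio supplies first gives rice sacks + solar lanterns + hygiene kits + cooking oil for 3147 (243 kg).
Dropping hygiene kits frees 56 kg; slotting in school kits (82 kg) lifts the total to 3197 at 269 kg.
The closest alternative, rice sacks + solar lanterns + hygiene kits + cooking oil, reaches only 3147.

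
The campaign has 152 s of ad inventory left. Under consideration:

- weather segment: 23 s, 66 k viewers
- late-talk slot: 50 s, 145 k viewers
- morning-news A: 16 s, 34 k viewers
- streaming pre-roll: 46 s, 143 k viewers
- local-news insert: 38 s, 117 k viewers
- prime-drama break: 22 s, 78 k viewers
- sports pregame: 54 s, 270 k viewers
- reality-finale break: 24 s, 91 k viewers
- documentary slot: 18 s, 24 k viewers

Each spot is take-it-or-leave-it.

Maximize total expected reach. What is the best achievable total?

Density check — sports pregame 5.00, reality-finale break 3.79, prime-drama break 3.55, streaming pre-roll 3.11 are the best per s.
A density-first pass picks streaming pre-roll + prime-drama break + sports pregame + reality-finale break — 582 at 146 s.
Dropping streaming pre-roll frees 46 s; slotting in late-talk slot (50 s) lifts the total to 584 at 150 s.
Every other selection either busts 152 s or fails to beat 584.

584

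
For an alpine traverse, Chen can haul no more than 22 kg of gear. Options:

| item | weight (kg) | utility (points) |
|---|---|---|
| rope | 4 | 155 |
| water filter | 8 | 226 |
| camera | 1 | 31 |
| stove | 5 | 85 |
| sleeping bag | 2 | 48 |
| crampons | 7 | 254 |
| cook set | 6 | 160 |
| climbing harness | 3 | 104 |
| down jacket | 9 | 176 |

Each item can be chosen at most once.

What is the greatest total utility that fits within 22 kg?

739

Ranking by ratio (utility/kg): rope 38.75, crampons 36.29, climbing harness 34.67, camera 31.00.
The ratio heuristic lands on rope + camera + crampons + cook set + climbing harness (704) but leaves 1 kg idle.
Dropping camera and cook set frees 7 kg; slotting in water filter (8 kg) lifts the total to 739 at 22 kg.
No other feasible combination exceeds 739.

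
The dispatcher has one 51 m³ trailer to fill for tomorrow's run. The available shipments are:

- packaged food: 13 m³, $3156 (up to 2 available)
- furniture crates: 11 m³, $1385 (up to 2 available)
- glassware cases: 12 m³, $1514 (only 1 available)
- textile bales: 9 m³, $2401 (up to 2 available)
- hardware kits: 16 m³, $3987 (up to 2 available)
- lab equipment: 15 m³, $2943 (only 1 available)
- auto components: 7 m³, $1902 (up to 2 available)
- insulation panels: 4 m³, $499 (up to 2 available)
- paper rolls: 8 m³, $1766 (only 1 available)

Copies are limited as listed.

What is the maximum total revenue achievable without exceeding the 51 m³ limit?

13016

Taking the top-ratio shipments first gives 2×textile bales + hardware kits + 2×auto components for 12593 (48 m³).
Replace hardware kits and auto components with 2×packaged food: the trade gains 423 net, giving 13016 at 51 m³.
Nothing else within 51 m³ beats 13016.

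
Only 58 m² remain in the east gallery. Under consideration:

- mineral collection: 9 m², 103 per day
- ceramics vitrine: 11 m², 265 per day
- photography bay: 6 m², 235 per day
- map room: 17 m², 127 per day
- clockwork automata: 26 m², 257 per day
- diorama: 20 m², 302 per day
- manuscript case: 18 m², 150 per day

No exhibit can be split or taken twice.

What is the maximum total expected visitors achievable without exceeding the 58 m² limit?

952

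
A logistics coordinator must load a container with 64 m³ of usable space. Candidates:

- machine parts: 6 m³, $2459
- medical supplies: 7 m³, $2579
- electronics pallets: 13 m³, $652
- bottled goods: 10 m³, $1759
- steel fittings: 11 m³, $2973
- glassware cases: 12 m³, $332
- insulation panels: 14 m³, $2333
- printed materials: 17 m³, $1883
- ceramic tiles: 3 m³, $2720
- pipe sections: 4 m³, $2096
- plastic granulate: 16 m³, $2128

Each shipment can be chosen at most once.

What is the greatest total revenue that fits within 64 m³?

17288

Greedy by ratio would take machine parts + medical supplies + bottled goods + steel fittings + insulation panels + ceramic tiles + pipe sections: 55 m³ used, total 16919.
Replace bottled goods with plastic granulate: the trade gains 369 net, giving 17288 at 61 m³.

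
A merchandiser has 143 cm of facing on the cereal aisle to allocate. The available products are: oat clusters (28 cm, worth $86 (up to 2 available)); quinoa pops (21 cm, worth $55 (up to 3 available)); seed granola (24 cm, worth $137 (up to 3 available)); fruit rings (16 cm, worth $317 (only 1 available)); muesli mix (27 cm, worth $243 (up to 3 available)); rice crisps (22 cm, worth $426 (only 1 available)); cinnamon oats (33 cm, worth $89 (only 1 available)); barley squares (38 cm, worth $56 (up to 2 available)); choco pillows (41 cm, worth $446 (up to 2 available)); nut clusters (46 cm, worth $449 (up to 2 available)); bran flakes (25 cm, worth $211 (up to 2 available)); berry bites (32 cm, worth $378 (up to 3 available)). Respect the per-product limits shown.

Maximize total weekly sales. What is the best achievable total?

The ratio heuristic lands on fruit rings + rice crisps + 3×berry bites (1877) but leaves 9 cm idle.
Replace berry bites with choco pillows: the trade gains 68 net, giving 1945 at 143 cm.

1945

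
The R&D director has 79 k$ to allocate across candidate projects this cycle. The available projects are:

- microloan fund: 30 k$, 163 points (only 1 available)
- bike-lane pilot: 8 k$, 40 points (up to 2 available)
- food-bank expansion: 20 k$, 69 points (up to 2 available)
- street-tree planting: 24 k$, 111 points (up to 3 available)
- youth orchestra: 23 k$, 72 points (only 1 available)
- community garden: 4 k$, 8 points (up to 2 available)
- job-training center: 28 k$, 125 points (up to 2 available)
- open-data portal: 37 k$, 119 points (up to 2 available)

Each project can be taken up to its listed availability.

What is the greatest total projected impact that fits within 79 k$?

Ranking by ratio (projected impact/k$): microloan fund 5.43, bike-lane pilot 5.00, street-tree planting 4.62.
Filling by ratio: microloan fund + 2×bike-lane pilot + street-tree planting + 2×community garden for 370, with 1 k$ left unused.
Dropping 2×bike-lane pilot and 2×community garden frees 24 k$; slotting in street-tree planting (24 k$) lifts the total to 385 at 78 k$.

385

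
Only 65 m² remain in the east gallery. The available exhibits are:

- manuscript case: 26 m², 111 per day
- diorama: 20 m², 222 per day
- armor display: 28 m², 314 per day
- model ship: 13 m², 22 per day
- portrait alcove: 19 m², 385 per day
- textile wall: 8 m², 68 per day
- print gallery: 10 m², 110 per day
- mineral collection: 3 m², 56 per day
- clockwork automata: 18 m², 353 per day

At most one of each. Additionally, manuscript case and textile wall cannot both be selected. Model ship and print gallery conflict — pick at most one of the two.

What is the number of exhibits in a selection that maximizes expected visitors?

Best achievable expected visitors is 1052.
One optimal bundle: armor display + portrait alcove + clockwork automata (65 m²).
Every optimal selection uses 3 exhibits.

3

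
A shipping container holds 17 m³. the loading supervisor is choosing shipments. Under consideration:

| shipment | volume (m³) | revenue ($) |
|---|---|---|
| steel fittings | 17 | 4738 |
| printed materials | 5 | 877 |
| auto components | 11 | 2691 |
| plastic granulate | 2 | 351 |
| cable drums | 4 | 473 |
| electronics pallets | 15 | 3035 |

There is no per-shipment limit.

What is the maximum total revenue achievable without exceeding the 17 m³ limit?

Ranking by ratio (revenue/m³): steel fittings 278.71, auto components 244.64, electronics pallets 202.33, plastic granulate 175.50.
Best packing: steel fittings — 17 m³, 4738 total.
No other feasible combination exceeds 4738.

4738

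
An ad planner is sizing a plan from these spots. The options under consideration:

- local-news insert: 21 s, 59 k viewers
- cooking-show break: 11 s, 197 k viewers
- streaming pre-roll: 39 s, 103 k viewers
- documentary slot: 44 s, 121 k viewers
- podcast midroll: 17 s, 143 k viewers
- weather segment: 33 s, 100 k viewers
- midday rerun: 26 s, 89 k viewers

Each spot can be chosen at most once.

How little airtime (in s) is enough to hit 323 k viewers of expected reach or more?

Need the lightest bundle worth ≥ 323.
cooking-show break + podcast midroll reaches 340 using 28 s.
Any bundle with less than 28 s falls short of 323.

28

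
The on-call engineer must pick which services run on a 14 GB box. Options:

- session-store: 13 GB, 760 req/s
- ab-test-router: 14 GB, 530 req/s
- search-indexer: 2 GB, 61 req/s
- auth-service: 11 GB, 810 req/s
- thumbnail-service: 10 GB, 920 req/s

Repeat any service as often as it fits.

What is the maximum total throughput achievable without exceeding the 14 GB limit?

1042

The ratio ordering already packs tightly: 2×search-indexer + thumbnail-service, 14 GB, 1042.
No other feasible combination exceeds 1042.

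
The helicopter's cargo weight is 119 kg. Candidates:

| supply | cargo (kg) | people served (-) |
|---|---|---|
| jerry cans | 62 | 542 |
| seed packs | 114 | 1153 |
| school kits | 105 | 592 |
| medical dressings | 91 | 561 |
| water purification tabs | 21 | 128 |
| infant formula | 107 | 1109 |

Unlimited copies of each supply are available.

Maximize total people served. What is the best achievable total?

Greedy by ratio would take infant formula: 107 kg used, total 1109.
The 107 kg tied up in infant formula is better spent on seed packs — total rises to 1153 (114 kg).

1153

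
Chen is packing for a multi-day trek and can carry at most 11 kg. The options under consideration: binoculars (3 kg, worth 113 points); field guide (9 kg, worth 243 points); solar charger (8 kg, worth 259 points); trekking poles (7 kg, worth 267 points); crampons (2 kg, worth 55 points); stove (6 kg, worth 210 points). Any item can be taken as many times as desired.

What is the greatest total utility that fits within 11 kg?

Ranking by ratio (utility/kg): trekking poles 38.14, binoculars 37.67, stove 35.00, solar charger 32.38.
The ratio heuristic lands on binoculars + trekking poles (380) but leaves 1 kg idle.
The 7 kg tied up in trekking poles is better spent on 2×binoculars + crampons — total rises to 394 (11 kg).
Nothing else within 11 kg beats 394.

394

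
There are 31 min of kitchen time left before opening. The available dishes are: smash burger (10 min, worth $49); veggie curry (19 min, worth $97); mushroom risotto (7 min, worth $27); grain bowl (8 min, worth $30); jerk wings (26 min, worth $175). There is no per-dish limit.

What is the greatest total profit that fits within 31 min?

175

Ranking by ratio (profit/min): jerk wings 6.73, veggie curry 5.11, smash burger 4.90, mushroom risotto 3.86.
Jerk wings uses 26 of the 31 min and totals 175.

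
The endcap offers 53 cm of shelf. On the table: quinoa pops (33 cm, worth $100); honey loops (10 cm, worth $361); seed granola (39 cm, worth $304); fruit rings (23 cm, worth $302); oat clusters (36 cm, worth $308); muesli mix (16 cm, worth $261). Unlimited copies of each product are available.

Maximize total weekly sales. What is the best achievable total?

1805

Ranking by ratio (weekly sales/cm): honey loops 36.10, muesli mix 16.31, fruit rings 13.13, oat clusters 8.56.
The ratio ordering already packs tightly: 5×honey loops, 50 cm, 1805.
No other feasible combination exceeds 1805.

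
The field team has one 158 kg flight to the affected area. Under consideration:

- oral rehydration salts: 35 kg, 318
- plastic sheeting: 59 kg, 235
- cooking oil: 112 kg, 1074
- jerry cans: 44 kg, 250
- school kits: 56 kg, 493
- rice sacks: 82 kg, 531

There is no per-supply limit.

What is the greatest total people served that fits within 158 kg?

Ranking by ratio (people served/kg): cooking oil 9.59, oral rehydration salts 9.09, school kits 8.80, rice sacks 6.48.
Best packing: oral rehydration salts + cooking oil — 147 kg, 1392 total.

1392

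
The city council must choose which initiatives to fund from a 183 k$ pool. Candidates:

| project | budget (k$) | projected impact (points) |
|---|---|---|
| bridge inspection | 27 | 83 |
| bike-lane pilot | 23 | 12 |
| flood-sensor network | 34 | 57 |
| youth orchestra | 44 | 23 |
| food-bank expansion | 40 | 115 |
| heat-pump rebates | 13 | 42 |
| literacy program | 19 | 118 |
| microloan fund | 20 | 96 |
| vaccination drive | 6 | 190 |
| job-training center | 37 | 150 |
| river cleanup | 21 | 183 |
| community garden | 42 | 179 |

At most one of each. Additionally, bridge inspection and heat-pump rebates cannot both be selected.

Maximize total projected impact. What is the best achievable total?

999

A density-first pass picks bike-lane pilot + heat-pump rebates + literacy program + microloan fund + vaccination drive + job-training center + river cleanup + community garden — 970 at 181 k$.
The 36 k$ tied up in bike-lane pilot and heat-pump rebates is better spent on bridge inspection — total rises to 999 (172 k$).
The closest alternative, food-bank expansion + heat-pump rebates + literacy program + vaccination drive + job-training center + river cleanup + community garden, reaches only 977.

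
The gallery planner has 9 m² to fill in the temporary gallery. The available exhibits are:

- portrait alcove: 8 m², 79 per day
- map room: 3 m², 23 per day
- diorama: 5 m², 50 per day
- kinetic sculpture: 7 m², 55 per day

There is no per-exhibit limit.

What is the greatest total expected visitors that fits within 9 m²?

Density check — diorama 10.00, portrait alcove 9.88, kinetic sculpture 7.86 are the best per m².
Filling by ratio: map room + diorama for 73, with 1 m² left unused.
The 8 m² tied up in map room and diorama is better spent on portrait alcove — total rises to 79 (8 m²).
That's the maximum — no swap from here does better than 79.

79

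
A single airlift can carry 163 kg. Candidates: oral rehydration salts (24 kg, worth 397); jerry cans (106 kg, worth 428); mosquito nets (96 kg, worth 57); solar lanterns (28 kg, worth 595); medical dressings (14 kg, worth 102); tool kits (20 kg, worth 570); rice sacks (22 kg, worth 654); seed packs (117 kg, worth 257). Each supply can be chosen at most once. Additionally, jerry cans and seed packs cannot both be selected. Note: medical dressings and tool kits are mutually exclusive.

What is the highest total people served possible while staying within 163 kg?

2216

Density check — rice sacks 29.73, tool kits 28.50, solar lanterns 21.25, oral rehydration salts 16.54 are the best per kg.
Best packing: oral rehydration salts + solar lanterns + tool kits + rice sacks — 94 kg, 2216 total.
Every other selection either busts 163 kg or breaks a pairing rule or fails to beat 2216.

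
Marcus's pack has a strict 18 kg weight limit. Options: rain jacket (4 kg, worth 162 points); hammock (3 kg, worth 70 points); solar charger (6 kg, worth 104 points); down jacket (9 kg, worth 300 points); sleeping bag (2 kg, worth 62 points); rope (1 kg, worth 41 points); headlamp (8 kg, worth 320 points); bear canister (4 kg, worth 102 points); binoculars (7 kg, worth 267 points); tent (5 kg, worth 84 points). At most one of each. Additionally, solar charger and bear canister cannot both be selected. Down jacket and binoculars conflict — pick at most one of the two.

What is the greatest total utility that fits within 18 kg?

Density check — rope 41.00, rain jacket 40.50, headlamp 40.00 are the best per kg.
Greedy by ratio would take rain jacket + hammock + sleeping bag + rope + headlamp: 18 kg used, total 655.
Dropping rain jacket and hammock frees 7 kg; slotting in binoculars (7 kg) lifts the total to 690 at 18 kg.

690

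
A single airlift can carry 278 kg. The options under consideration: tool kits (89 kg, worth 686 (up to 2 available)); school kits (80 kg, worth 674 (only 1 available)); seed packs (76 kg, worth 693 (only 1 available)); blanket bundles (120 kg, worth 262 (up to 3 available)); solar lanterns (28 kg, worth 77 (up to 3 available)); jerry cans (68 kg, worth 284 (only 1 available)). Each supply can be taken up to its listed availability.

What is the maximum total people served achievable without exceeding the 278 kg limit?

2130

Taking tool kits + school kits + seed packs + solar lanterns: 273 kg used, 2130 in people served.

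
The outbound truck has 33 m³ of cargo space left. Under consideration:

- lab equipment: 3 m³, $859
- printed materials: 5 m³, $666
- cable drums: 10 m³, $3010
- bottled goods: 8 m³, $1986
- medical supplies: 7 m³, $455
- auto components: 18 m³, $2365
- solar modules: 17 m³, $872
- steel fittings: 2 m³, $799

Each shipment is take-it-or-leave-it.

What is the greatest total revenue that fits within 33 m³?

7320

By revenue per m³: steel fittings 399.50, cable drums 301.00, lab equipment 286.33 lead.
The ratio ordering already packs tightly: lab equipment + printed materials + cable drums + bottled goods + steel fittings, 28 m³, 7320.
Nothing else within 33 m³ beats 7320.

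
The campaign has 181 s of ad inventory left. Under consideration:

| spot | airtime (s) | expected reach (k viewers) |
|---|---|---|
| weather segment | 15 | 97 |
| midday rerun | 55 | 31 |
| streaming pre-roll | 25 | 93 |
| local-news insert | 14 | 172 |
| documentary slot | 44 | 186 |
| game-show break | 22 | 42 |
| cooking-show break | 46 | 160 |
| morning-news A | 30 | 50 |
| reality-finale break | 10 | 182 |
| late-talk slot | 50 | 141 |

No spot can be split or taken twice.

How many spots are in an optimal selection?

6

The maximum expected reach within 181 s is 938.
One optimal bundle: weather segment + local-news insert + documentary slot + cooking-show break + reality-finale break + late-talk slot (179 s).
Every optimal selection uses 6 spots.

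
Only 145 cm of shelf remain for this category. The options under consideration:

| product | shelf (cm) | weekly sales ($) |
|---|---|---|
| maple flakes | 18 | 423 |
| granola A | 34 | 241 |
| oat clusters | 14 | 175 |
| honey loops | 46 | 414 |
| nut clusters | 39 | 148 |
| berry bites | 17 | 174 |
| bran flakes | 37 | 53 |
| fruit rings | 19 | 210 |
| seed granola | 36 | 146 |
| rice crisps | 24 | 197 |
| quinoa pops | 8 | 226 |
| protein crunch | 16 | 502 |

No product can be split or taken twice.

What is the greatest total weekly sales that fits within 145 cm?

2147

Greedy by ratio would take maple flakes + oat clusters + honey loops + berry bites + fruit rings + quinoa pops + protein crunch: 138 cm used, total 2124.
Dropping berry bites frees 17 cm; slotting in rice crisps (24 cm) lifts the total to 2147 at 145 cm.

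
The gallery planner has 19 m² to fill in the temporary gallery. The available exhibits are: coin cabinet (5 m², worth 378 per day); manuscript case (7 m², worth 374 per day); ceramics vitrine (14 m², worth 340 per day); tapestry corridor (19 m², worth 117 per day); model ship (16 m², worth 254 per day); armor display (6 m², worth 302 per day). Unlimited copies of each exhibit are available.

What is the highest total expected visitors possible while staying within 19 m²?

Taking 3×coin cabinet: 15 m² used, 1134 in expected visitors.

1134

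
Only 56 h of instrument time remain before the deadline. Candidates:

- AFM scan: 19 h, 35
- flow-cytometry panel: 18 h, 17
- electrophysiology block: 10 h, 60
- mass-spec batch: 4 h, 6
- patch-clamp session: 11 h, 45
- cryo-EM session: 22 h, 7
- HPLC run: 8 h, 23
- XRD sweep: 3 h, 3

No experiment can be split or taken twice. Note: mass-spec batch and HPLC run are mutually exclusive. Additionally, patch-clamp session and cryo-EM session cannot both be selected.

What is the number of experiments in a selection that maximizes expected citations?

5

Best achievable expected citations is 166.
One optimal bundle: AFM scan + electrophysiology block + patch-clamp session + HPLC run + XRD sweep (51 h).
Every optimal selection uses 5 experiments.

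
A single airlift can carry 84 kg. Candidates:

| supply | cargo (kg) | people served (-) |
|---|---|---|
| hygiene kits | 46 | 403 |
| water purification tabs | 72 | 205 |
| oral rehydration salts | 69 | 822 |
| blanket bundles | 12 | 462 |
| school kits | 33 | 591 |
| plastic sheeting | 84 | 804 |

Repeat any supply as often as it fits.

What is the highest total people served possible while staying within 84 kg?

3234

Taking 7×blanket bundles: 84 kg used, 3234 in people served.
No other feasible combination exceeds 3234.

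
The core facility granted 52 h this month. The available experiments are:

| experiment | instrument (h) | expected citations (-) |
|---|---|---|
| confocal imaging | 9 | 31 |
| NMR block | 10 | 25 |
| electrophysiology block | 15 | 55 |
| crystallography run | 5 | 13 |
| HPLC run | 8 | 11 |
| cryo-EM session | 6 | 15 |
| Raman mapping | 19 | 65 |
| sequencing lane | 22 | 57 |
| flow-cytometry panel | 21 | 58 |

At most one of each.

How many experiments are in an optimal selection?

The maximum expected citations within 52 h is 166.
For example confocal imaging + electrophysiology block + cryo-EM session + Raman mapping achieves it, using 49 h.
Any selection reaching 166 contains exactly 4 experiments.

4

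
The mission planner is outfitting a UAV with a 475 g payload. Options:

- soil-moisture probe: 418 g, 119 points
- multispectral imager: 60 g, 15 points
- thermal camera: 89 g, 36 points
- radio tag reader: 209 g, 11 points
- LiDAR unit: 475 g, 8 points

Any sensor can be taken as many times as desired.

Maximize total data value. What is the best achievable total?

5×thermal camera uses 445 of the 475 g and totals 180.

180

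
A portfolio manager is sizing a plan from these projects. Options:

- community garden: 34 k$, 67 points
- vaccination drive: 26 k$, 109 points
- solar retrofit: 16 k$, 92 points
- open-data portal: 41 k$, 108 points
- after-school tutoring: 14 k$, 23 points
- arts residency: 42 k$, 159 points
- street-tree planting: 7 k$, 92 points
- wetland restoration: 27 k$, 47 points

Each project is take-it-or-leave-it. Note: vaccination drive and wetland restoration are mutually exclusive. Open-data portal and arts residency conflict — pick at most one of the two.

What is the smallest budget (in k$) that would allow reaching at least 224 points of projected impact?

Look for the lowest-budget combination reaching 224.
vaccination drive + after-school tutoring + street-tree planting: 224 projected impact at 47 k$.
Any bundle with less than 47 k$ falls short of 224.

47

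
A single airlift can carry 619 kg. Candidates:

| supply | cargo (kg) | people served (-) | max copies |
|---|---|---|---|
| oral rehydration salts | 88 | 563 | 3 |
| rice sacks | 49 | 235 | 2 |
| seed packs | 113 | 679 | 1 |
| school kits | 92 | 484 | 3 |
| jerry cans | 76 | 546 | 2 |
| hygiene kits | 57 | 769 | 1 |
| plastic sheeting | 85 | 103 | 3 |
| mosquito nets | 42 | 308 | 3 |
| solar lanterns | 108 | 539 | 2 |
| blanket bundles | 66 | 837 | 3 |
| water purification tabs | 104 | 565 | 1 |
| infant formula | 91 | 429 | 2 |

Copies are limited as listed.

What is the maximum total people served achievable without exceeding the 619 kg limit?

Taking the top-ratio supplies first gives rice sacks + 2×jerry cans + hygiene kits + 3×mosquito nets + 3×blanket bundles for 5531 (582 kg).
But oral rehydration salts + seed packs + jerry cans + hygiene kits + 2×mosquito nets + 3×blanket bundles fits in 616 kg and reaches 5684.
No other feasible combination exceeds 5684.

5684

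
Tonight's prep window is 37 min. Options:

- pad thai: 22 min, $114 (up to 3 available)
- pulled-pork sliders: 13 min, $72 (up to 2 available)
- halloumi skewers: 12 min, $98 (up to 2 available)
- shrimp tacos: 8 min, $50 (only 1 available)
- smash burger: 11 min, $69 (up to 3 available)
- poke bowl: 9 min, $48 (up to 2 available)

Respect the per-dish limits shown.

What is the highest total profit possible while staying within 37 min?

A density-first pass picks 2×halloumi skewers + smash burger — 265 at 35 min.
Dropping smash burger frees 11 min; slotting in pulled-pork sliders (13 min) lifts the total to 268 at 37 min.
Nothing else within 37 min beats 268.

268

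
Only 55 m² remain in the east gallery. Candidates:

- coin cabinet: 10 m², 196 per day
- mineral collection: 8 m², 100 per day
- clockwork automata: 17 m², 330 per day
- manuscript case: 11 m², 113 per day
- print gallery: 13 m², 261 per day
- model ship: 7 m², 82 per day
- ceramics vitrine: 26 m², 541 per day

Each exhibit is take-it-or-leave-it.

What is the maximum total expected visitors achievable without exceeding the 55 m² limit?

1067

Taking the top-ratio exhibits first gives coin cabinet + print gallery + ceramics vitrine for 998 (49 m²).
Replace print gallery with clockwork automata: the trade gains 69 net, giving 1067 at 53 m².
Nothing else within 55 m² beats 1067.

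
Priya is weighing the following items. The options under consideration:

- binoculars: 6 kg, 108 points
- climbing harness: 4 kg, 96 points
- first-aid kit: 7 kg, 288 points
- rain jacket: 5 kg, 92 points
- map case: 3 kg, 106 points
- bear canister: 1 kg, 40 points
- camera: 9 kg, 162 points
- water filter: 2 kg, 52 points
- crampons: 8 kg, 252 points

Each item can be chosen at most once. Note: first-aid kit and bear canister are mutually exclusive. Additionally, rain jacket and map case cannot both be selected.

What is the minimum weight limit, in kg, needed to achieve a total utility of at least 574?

17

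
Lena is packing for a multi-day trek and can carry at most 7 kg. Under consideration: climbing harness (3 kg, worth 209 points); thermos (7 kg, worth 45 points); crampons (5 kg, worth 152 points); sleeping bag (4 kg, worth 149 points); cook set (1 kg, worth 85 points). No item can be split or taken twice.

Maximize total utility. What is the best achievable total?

358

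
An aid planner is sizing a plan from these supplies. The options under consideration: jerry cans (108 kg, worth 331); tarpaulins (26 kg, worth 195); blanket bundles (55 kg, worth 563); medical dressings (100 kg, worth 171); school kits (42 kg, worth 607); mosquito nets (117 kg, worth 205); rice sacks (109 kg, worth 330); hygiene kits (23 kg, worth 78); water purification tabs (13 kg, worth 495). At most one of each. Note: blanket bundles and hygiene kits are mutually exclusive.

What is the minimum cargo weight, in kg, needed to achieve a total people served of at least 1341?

Need the lightest bundle worth ≥ 1341.
tarpaulins + school kits + hygiene kits + water purification tabs: 1375 people served at 104 kg.
No combination under 104 kg hits 1341.

104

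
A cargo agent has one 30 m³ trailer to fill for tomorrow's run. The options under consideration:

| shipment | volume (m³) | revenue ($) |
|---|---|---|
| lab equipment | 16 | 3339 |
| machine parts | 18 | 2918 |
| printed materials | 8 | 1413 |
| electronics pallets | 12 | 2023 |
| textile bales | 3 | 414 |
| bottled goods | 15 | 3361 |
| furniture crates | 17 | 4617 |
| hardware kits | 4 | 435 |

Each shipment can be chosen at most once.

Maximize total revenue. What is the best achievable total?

6640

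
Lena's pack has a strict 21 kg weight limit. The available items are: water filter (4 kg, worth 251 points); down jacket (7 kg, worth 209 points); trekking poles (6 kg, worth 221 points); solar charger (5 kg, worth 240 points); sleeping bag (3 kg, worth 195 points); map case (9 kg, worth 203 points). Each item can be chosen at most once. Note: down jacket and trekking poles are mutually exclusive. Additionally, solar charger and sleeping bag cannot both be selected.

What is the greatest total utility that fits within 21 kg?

712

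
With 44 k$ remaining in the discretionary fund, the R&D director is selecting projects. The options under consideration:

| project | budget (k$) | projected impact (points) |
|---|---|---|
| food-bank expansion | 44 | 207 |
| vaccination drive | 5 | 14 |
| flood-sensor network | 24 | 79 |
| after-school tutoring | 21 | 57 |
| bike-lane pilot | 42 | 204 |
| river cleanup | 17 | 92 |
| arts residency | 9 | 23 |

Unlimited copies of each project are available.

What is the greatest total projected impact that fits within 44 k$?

212

The ratio ordering already packs tightly: 2×vaccination drive + 2×river cleanup, 44 k$, 212.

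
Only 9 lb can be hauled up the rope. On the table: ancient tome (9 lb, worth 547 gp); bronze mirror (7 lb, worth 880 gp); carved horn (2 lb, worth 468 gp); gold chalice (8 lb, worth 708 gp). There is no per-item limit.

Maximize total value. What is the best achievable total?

1872

4×carved horn uses 8 of the 9 lb and totals 1872.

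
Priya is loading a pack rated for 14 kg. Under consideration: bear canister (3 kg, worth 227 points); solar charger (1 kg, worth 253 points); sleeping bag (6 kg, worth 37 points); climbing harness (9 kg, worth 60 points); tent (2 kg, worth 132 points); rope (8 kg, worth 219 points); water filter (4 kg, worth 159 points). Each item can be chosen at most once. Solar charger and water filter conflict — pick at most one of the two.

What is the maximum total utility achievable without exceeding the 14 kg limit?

831

Bear canister + solar charger + tent + rope uses 14 of the 14 kg and totals 831.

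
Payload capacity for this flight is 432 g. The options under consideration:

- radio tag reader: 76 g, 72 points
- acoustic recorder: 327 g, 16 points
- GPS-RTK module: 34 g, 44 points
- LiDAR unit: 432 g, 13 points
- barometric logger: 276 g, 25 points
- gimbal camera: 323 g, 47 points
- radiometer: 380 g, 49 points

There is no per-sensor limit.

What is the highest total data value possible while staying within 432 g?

528

Density check — GPS-RTK module 1.29, radio tag reader 0.95, gimbal camera 0.15, radiometer 0.13 are the best per g.
Taking 12×GPS-RTK module: 408 g used, 528 in data value.
The spare 24 g is too small for any remaining sensor, and no exchange beats 528.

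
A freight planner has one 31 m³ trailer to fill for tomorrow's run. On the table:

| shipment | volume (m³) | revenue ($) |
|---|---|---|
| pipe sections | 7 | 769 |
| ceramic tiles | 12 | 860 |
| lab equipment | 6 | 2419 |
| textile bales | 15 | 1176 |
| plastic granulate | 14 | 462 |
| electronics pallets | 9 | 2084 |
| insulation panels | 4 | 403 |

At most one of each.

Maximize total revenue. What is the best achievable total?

5766

Filling by ratio: pipe sections + lab equipment + electronics pallets + insulation panels for 5675, with 5 m³ left unused.
Dropping pipe sections frees 7 m³; slotting in ceramic tiles (12 m³) lifts the total to 5766 at 31 m³.
Runner-up lab equipment + textile bales + electronics pallets tops out at 5679.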